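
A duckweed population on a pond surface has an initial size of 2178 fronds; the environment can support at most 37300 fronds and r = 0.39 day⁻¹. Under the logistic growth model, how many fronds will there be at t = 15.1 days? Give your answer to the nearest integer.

35705 fronds

A = (K − N₀)/N₀ = (37300 − 2178)/2178 = 16.126.
N(t) = K/(1 + A·e^(−rt)) = 37300/(1 + 16.126×e^(−0.39×15.1)).
e^(−5.889) = 0.0027697; denominator = 1 + 16.126×0.0027697 = 1.0447.
N = 37300/1.0447 = 35705.2.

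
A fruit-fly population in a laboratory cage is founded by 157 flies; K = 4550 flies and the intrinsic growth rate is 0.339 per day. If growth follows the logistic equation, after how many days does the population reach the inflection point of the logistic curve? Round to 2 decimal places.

9.83 days

Logistic growth is fastest at N = K/2 = 2275.
A = (K − N₀)/N₀ = 27.981. Set K/(1 + A·e^(−rt)) = K/2 → A·e^(−rt) = 1.
e^(−0.339t) = 1/27.981 = 0.0357387, so t = ln(27.981)/0.339 = 3.3315/0.339 = 9.8275.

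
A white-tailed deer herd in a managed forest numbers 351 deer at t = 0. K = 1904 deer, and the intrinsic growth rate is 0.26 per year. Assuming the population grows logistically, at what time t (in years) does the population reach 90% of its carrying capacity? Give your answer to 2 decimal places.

A = (K − N₀)/N₀ = (1904 − 351)/351 = 4.4245.
Solve 1904/(1 + 4.4245·e^(−0.26t)) = 1713.6: 1 + 4.4245·e^(−0.26t) = 1.1111, so e^(−0.26t) = 0.0251127.
−0.26·t = ln(0.0251127) = -3.6844, so t = 3.6844/0.26 = 14.171.

14.17 years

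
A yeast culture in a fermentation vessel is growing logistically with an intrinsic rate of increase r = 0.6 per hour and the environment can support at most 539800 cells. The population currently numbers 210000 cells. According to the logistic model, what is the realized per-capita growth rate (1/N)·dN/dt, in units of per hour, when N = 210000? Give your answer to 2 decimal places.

(1/N)·dN/dt = r(1 − N/K) = 0.6 × (1 − 210000/539800).
= 0.6 × 0.61097 = 0.36658.

0.37 per hour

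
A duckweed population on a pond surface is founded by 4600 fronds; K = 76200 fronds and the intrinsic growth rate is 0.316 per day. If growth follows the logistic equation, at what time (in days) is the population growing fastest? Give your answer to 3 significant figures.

Logistic growth is fastest at N = K/2 = 38100.
A = (K − N₀)/N₀ = 15.565. Set K/(1 + A·e^(−rt)) = K/2 → A·e^(−rt) = 1.
e^(−0.316t) = 1/15.565 = 0.0642458, so t = ln(15.565)/0.316 = 2.745/0.316 = 8.6868.

8.69 days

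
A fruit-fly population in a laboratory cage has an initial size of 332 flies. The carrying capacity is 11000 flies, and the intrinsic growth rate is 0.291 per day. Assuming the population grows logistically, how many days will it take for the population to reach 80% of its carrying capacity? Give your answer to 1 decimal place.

A = (K − N₀)/N₀ = (11000 − 332)/332 = 32.133.
Solve 11000/(1 + 32.133·e^(−0.291t)) = 8800: 1 + 32.133·e^(−0.291t) = 1.25, so e^(−0.291t) = 0.00778028.
−0.291·t = ln(0.00778028) = -4.8562, so t = 4.8562/0.291 = 16.688.

16.7 days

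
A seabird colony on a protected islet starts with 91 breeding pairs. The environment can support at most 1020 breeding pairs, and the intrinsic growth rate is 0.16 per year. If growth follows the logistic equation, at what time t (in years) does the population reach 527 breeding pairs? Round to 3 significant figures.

A = (K − N₀)/N₀ = (1020 − 91)/91 = 10.209.
Solve 1020/(1 + 10.209·e^(−0.16t)) = 527: 1 + 10.209·e^(−0.16t) = 1.9355, so e^(−0.16t) = 0.0916351.
−0.16·t = ln(0.0916351) = -2.3899, so t = 2.3899/0.16 = 14.937.

14.9 years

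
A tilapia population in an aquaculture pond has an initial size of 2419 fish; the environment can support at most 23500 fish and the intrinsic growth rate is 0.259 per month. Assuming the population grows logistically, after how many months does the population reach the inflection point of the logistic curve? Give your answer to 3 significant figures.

8.36 months

Logistic growth is fastest at N = K/2 = 11750.
A = (K − N₀)/N₀ = 8.7148. Set K/(1 + A·e^(−rt)) = K/2 → A·e^(−rt) = 1.
e^(−0.259t) = 1/8.7148 = 0.114748, so t = ln(8.7148)/0.259 = 2.165/0.259 = 8.3591.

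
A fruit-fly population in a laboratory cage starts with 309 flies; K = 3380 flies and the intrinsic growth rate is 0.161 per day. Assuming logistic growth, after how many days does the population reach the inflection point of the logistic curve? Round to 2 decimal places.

14.26 days

Logistic growth is fastest at N = K/2 = 1690.
A = (K − N₀)/N₀ = 9.9385. Set K/(1 + A·e^(−rt)) = K/2 → A·e^(−rt) = 1.
e^(−0.161t) = 1/9.9385 = 0.100619, so t = ln(9.9385)/0.161 = 2.2964/0.161 = 14.263.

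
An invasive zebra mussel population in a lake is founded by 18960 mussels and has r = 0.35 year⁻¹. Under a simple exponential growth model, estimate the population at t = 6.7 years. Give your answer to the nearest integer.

N(t) = N₀·e^(rt) = 18960 × e^(0.35×6.7) = 18960 × e^2.345.
e^2.345 ≈ 10.433, so N ≈ 18960 × 10.433 = 197815.

197815 mussels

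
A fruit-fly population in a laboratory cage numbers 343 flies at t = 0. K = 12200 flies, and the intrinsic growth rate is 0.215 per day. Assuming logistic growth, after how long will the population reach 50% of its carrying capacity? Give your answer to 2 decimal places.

A = (K − N₀)/N₀ = (12200 − 343)/343 = 34.569.
Solve 12200/(1 + 34.569·e^(−0.215t)) = 6100: 1 + 34.569·e^(−0.215t) = 2, so e^(−0.215t) = 0.0289281.
−0.215·t = ln(0.0289281) = -3.5429, so t = 3.5429/0.215 = 16.479.

16.48 days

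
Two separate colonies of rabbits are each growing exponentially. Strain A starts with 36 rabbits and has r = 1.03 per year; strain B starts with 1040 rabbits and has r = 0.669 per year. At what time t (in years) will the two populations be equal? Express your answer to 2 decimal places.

9.32 years

Set 36·e^(1.03t) = 1040·e^(0.669t).
e^((1.03 − 0.669)t) = 1040/36 → e^(0.361·t) = 28.889.
0.361·t = ln(28.889) = 3.3635, so t = 3.3635/0.361 = 9.3171.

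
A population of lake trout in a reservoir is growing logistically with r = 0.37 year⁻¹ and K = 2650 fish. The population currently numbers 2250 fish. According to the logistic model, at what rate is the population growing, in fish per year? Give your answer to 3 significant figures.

126 fish per year

dN/dt = rN(1 − N/K) = 0.37 × 2250 × (1 − 2250/2650).
1 − 2250/2650 = 0.15094; dN/dt = 0.37 × 2250 × 0.15094 = 125.66.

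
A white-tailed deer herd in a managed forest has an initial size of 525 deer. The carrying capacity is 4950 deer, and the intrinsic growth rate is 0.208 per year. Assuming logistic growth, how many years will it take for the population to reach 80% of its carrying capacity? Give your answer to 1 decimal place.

A = (K − N₀)/N₀ = (4950 − 525)/525 = 8.4286.
Solve 4950/(1 + 8.4286·e^(−0.208t)) = 3960: 1 + 8.4286·e^(−0.208t) = 1.25, so e^(−0.208t) = 0.029661.
−0.208·t = ln(0.029661) = -3.5179, so t = 3.5179/0.208 = 16.913.

16.9 years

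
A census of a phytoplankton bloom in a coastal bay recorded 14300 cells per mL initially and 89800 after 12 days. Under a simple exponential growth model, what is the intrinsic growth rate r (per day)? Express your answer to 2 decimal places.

From N(t) = N₀·e^(rt): e^(r·12) = 89800/14300 = 6.2797.
r·12 = ln(6.2797) = 1.8373, so r = 1.8373/12 = 0.15311.

0.15 per day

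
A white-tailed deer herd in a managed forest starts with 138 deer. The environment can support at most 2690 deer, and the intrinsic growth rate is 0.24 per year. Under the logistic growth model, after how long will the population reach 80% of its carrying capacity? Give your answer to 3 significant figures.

A = (K − N₀)/N₀ = (2690 − 138)/138 = 18.493.
Solve 2690/(1 + 18.493·e^(−0.24t)) = 2152: 1 + 18.493·e^(−0.24t) = 1.25, so e^(−0.24t) = 0.0135188.
−0.24·t = ln(0.0135188) = -4.3037, so t = 4.3037/0.24 = 17.932.

17.9 years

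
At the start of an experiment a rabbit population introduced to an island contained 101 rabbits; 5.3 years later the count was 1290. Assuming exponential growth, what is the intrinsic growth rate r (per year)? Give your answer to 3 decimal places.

0.481 per year

From N(t) = N₀·e^(rt): e^(r·5.3) = 1290/101 = 12.772.
r·5.3 = ln(12.772) = 2.5473, so r = 2.5473/5.3 = 0.48062.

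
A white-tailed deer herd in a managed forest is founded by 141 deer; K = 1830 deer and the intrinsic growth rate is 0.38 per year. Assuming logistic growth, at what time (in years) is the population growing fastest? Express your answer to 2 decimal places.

6.53 years

Logistic growth is fastest at N = K/2 = 915.
A = (K − N₀)/N₀ = 11.979. Set K/(1 + A·e^(−rt)) = K/2 → A·e^(−rt) = 1.
e^(−0.38t) = 1/11.979 = 0.0834813, so t = ln(11.979)/0.38 = 2.4831/0.38 = 6.5346.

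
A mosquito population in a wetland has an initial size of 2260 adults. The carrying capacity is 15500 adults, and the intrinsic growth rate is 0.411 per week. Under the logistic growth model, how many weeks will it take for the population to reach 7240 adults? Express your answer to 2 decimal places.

3.98 weeks

A = (K − N₀)/N₀ = (15500 − 2260)/2260 = 5.8584.
Solve 15500/(1 + 5.8584·e^(−0.411t)) = 7240: 1 + 5.8584·e^(−0.411t) = 2.1409, so e^(−0.411t) = 0.194743.
−0.411·t = ln(0.194743) = -1.6361, so t = 1.6361/0.411 = 3.9807.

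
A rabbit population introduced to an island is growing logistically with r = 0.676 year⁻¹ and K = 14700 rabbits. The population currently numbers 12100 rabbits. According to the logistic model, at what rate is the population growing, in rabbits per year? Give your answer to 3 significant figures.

dN/dt = rN(1 − N/K) = 0.676 × 12100 × (1 − 12100/14700).
1 − 12100/14700 = 0.17687; dN/dt = 0.676 × 12100 × 0.17687 = 1446.7.

1450 rabbits per year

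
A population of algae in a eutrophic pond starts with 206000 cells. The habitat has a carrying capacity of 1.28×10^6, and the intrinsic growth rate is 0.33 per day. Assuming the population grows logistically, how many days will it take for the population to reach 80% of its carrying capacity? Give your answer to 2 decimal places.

A = (K − N₀)/N₀ = (1.28×10^6 − 206000)/206000 = 5.2136.
Solve 1.28×10^6/(1 + 5.2136·e^(−0.33t)) = 1.024×10^6: 1 + 5.2136·e^(−0.33t) = 1.25, so e^(−0.33t) = 0.0479516.
−0.33·t = ln(0.0479516) = -3.0376, so t = 3.0376/0.33 = 9.2047.

9.20 days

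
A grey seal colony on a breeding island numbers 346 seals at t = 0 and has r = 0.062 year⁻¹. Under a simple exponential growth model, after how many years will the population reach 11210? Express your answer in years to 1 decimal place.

Set N₀·e^(rt) = 11210: e^(0.062·t) = 11210/346 = 32.399.
0.062·t = ln(32.399) = 3.4781, so t = 3.4781/0.062 = 56.099.

56.1 years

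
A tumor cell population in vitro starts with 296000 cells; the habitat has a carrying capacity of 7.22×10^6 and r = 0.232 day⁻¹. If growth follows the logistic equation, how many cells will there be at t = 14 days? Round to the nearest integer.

3782446 cells

A = (K − N₀)/N₀ = (7.22×10^6 − 296000)/296000 = 23.392.
N(t) = K/(1 + A·e^(−rt)) = 7.22×10^6/(1 + 23.392×e^(−0.232×14)).
e^(−3.248) = 0.038852; denominator = 1 + 23.392×0.038852 = 1.9088.
N = 7.22×10^6/1.9088 = 3.782446×10^6.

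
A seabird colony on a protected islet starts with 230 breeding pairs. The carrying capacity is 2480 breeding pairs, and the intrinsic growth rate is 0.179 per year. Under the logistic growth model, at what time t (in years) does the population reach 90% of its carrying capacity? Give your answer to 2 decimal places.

A = (K − N₀)/N₀ = (2480 − 230)/230 = 9.7826.
Solve 2480/(1 + 9.7826·e^(−0.179t)) = 2232: 1 + 9.7826·e^(−0.179t) = 1.1111, so e^(−0.179t) = 0.011358.
−0.179·t = ln(0.011358) = -4.4778, so t = 4.4778/0.179 = 25.016.

25.02 years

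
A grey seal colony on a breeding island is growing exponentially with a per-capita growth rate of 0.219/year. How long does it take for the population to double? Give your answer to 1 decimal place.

3.2 years

Doubling time t_d = ln(2)/r = 0.6931/0.219 = 3.1651.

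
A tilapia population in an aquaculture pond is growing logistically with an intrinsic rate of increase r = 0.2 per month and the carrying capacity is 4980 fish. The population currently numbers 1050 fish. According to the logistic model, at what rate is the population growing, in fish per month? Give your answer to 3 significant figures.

dN/dt = rN(1 − N/K) = 0.2 × 1050 × (1 − 1050/4980).
1 − 1050/4980 = 0.78916; dN/dt = 0.2 × 1050 × 0.78916 = 165.72.

166 fish per month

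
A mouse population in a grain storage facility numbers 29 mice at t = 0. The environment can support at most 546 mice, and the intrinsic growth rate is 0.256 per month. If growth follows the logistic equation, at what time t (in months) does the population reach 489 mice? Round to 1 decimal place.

A = (K − N₀)/N₀ = (546 − 29)/29 = 17.828.
Solve 546/(1 + 17.828·e^(−0.256t)) = 489: 1 + 17.828·e^(−0.256t) = 1.1166, so e^(−0.256t) = 0.00653843.
−0.256·t = ln(0.00653843) = -5.0301, so t = 5.0301/0.256 = 19.649.

19.6 months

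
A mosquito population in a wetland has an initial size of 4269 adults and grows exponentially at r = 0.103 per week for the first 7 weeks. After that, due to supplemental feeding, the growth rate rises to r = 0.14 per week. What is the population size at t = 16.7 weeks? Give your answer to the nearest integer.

34137 adults

Phase 1: N(7) = 4269·e^(0.103×7) = 4269·e^0.721 = 8779.15.
Phase 2 runs for 16.7 − 7 = 9.7 weeks at r = 0.14.
N(16.7) = 8779.15·e^(0.14×9.7) = 8779.15·e^1.358 = 34136.9.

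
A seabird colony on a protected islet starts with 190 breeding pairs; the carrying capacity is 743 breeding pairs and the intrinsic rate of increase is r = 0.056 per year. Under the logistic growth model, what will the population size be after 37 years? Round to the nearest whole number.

A = (K − N₀)/N₀ = (743 − 190)/190 = 2.9105.
N(t) = K/(1 + A·e^(−rt)) = 743/(1 + 2.9105×e^(−0.056×37)).
e^(−2.072) = 0.12593; denominator = 1 + 2.9105×0.12593 = 1.3665.
N = 743/1.3665 = 543.712.

544 breeding pairs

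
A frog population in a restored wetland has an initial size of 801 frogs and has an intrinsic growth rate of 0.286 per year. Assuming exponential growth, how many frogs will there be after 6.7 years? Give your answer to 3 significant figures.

5440 frogs

N(t) = N₀·e^(rt) = 801 × e^(0.286×6.7) = 801 × e^1.916.
e^1.916 ≈ 6.7951, so N ≈ 801 × 6.7951 = 5442.87.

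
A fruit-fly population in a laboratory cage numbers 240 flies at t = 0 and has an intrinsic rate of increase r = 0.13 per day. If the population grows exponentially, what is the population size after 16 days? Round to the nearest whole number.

1921 flies

N(t) = N₀·e^(rt) = 240 × e^(0.13×16) = 240 × e^2.08.
e^2.08 ≈ 8.0045, so N ≈ 240 × 8.0045 = 1921.07.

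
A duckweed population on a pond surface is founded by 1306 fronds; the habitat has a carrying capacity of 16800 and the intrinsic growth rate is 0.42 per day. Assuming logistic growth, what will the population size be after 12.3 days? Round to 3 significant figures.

15700 fronds

A = (K − N₀)/N₀ = (16800 − 1306)/1306 = 11.864.
N(t) = K/(1 + A·e^(−rt)) = 16800/(1 + 11.864×e^(−0.42×12.3)).
e^(−5.166) = 0.0057074; denominator = 1 + 11.864×0.0057074 = 1.0677.
N = 16800/1.0677 = 15734.6.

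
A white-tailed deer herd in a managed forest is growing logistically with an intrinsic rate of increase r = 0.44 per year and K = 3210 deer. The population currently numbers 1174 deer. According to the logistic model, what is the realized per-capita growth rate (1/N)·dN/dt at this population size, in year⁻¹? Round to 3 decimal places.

(1/N)·dN/dt = r(1 − N/K) = 0.44 × (1 − 1174/3210).
= 0.44 × 0.63427 = 0.27908.

0.279 per year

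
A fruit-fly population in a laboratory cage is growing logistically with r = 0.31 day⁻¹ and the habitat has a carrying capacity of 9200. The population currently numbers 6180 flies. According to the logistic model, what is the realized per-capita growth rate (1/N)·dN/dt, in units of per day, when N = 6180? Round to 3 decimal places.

(1/N)·dN/dt = r(1 − N/K) = 0.31 × (1 − 6180/9200).
= 0.31 × 0.32826 = 0.10176.

0.102 per day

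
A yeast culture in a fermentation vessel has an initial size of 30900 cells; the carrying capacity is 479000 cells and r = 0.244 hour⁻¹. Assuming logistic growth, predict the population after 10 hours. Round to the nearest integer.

211575 cells

A = (K − N₀)/N₀ = (479000 − 30900)/30900 = 14.502.
N(t) = K/(1 + A·e^(−rt)) = 479000/(1 + 14.502×e^(−0.244×10)).
e^(−2.44) = 0.087161; denominator = 1 + 14.502×0.087161 = 2.264.
N = 479000/2.264 = 211575.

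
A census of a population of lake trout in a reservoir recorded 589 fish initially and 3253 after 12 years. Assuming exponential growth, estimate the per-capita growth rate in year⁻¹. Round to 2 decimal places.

0.14 per year

From N(t) = N₀·e^(rt): e^(r·12) = 3253/589 = 5.5229.
r·12 = ln(5.5229) = 1.7089, so r = 1.7089/12 = 0.14241.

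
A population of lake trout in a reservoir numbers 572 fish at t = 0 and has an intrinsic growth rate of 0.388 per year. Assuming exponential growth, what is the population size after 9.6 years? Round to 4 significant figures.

23720 fish

N(t) = N₀·e^(rt) = 572 × e^(0.388×9.6) = 572 × e^3.725.
e^3.725 ≈ 41.463, so N ≈ 572 × 41.463 = 23716.8.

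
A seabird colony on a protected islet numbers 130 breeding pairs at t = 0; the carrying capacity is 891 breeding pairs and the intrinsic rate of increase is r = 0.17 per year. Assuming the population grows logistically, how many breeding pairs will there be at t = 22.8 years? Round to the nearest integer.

A = (K − N₀)/N₀ = (891 − 130)/130 = 5.8538.
N(t) = K/(1 + A·e^(−rt)) = 891/(1 + 5.8538×e^(−0.17×22.8)).
e^(−3.876) = 0.020734; denominator = 1 + 5.8538×0.020734 = 1.1214.
N = 891/1.1214 = 794.563.

795 breeding pairs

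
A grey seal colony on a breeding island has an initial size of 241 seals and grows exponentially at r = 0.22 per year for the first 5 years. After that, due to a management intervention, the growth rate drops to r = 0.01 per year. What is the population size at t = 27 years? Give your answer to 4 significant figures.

Phase 1: N(5) = 241·e^(0.22×5) = 241·e^1.1 = 724.004.
Phase 2 runs for 27 − 5 = 22 years at r = 0.01.
N(27) = 724.004·e^(0.01×22) = 724.004·e^0.22 = 902.165.

902.2 seals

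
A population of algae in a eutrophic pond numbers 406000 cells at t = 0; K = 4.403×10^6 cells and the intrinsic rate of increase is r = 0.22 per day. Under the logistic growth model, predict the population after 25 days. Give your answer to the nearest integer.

A = (K − N₀)/N₀ = (4.403×10^6 − 406000)/406000 = 9.8448.
N(t) = K/(1 + A·e^(−rt)) = 4.403×10^6/(1 + 9.8448×e^(−0.22×25)).
e^(−5.5) = 0.0040868; denominator = 1 + 9.8448×0.0040868 = 1.0402.
N = 4.403×10^6/1.0402 = 4.232703×10^6.

4232703 cells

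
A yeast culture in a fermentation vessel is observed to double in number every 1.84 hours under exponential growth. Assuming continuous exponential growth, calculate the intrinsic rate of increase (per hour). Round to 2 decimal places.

0.38 per hour

r = ln(2)/t_d = 0.6931/1.84 = 0.37671.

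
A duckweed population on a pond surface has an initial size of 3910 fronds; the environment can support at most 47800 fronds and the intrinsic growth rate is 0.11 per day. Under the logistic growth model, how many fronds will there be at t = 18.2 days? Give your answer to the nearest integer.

18998 fronds

A = (K − N₀)/N₀ = (47800 − 3910)/3910 = 11.225.
N(t) = K/(1 + A·e^(−rt)) = 47800/(1 + 11.225×e^(−0.11×18.2)).
e^(−2.002) = 0.13506; denominator = 1 + 11.225×0.13506 = 2.5161.
N = 47800/2.5161 = 18997.6.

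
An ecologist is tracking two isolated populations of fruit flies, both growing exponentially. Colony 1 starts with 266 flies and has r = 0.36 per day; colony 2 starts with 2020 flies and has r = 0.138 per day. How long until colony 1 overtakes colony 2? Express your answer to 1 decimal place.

Set 266·e^(0.36t) = 2020·e^(0.138t).
e^((0.36 − 0.138)t) = 2020/266 → e^(0.222·t) = 7.594.
0.222·t = ln(7.594) = 2.0274, so t = 2.0274/0.222 = 9.1322.

9.1 days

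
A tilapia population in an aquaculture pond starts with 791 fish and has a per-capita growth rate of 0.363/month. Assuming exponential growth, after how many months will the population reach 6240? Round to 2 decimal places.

Set N₀·e^(rt) = 6240: e^(0.363·t) = 6240/791 = 7.8887.
0.363·t = ln(7.8887) = 2.0654, so t = 2.0654/0.363 = 5.6899.

5.69 months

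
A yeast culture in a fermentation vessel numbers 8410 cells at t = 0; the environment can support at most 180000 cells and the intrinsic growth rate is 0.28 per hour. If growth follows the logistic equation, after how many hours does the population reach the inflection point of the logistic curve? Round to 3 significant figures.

10.8 hours

Logistic growth is fastest at N = K/2 = 90000.
A = (K − N₀)/N₀ = 20.403. Set K/(1 + A·e^(−rt)) = K/2 → A·e^(−rt) = 1.
e^(−0.28t) = 1/20.403 = 0.0490122, so t = ln(20.403)/0.28 = 3.0157/0.28 = 10.77.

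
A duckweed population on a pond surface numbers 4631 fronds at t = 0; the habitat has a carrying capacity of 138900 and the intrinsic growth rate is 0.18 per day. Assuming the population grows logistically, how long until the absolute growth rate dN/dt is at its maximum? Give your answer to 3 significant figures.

18.7 days

Logistic growth is fastest at N = K/2 = 69450.
A = (K − N₀)/N₀ = 28.994. Set K/(1 + A·e^(−rt)) = K/2 → A·e^(−rt) = 1.
e^(−0.18t) = 1/28.994 = 0.0344905, so t = ln(28.994)/0.18 = 3.3671/0.18 = 18.706.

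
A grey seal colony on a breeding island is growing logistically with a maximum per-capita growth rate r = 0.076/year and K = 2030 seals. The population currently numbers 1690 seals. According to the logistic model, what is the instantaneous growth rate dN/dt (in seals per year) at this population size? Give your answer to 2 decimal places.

21.51 seals per year

dN/dt = rN(1 − N/K) = 0.076 × 1690 × (1 − 1690/2030).
1 − 1690/2030 = 0.16749; dN/dt = 0.076 × 1690 × 0.16749 = 21.512.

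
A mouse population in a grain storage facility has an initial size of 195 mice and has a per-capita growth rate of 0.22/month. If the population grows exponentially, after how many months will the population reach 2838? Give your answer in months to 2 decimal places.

12.17 months

Set N₀·e^(rt) = 2838: e^(0.22·t) = 2838/195 = 14.554.
0.22·t = ln(14.554) = 2.6779, so t = 2.6779/0.22 = 12.172.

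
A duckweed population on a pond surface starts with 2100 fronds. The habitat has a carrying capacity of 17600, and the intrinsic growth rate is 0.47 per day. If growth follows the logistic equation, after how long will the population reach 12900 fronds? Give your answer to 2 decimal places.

6.40 days

A = (K − N₀)/N₀ = (17600 − 2100)/2100 = 7.381.
Solve 17600/(1 + 7.381·e^(−0.47t)) = 12900: 1 + 7.381·e^(−0.47t) = 1.3643, so e^(−0.47t) = 0.0493623.
−0.47·t = ln(0.0493623) = -3.0086, so t = 3.0086/0.47 = 6.4012.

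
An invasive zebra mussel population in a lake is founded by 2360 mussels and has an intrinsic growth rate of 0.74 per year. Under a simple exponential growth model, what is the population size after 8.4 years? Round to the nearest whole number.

N(t) = N₀·e^(rt) = 2360 × e^(0.74×8.4) = 2360 × e^6.216.
e^6.216 ≈ 500.7, so N ≈ 2360 × 500.7 = 1.181644×10^6.

1181644 mussels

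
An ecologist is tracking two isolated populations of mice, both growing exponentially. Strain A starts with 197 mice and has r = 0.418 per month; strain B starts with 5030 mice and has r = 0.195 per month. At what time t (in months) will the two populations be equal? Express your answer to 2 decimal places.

14.53 months

Set 197·e^(0.418t) = 5030·e^(0.195t).
e^((0.418 − 0.195)t) = 5030/197 → e^(0.223·t) = 25.533.
0.223·t = ln(25.533) = 3.24, so t = 3.24/0.223 = 14.529.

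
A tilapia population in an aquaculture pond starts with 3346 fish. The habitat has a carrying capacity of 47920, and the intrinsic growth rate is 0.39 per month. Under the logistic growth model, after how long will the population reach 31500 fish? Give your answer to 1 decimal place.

A = (K − N₀)/N₀ = (47920 − 3346)/3346 = 13.322.
Solve 47920/(1 + 13.322·e^(−0.39t)) = 31500: 1 + 13.322·e^(−0.39t) = 1.5213, so e^(−0.39t) = 0.0391297.
−0.39·t = ln(0.0391297) = -3.2409, so t = 3.2409/0.39 = 8.3099.

8.3 months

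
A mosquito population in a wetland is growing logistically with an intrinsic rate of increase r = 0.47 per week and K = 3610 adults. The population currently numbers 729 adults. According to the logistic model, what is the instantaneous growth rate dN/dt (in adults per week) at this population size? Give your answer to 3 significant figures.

273 adults per week

dN/dt = rN(1 − N/K) = 0.47 × 729 × (1 − 729/3610).
1 − 729/3610 = 0.79806; dN/dt = 0.47 × 729 × 0.79806 = 273.44.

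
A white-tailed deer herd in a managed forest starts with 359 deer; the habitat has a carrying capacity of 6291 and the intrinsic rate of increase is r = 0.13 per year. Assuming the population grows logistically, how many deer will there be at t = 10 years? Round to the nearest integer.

A = (K − N₀)/N₀ = (6291 − 359)/359 = 16.524.
N(t) = K/(1 + A·e^(−rt)) = 6291/(1 + 16.524×e^(−0.13×10)).
e^(−1.3) = 0.27253; denominator = 1 + 16.524×0.27253 = 5.5032.
N = 6291/5.5032 = 1143.15.

1143 deer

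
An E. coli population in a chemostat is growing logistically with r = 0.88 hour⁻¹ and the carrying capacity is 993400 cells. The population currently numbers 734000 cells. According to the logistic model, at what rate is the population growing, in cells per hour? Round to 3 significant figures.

dN/dt = rN(1 − N/K) = 0.88 × 734000 × (1 − 734000/993400).
1 − 734000/993400 = 0.26112; dN/dt = 0.88 × 734000 × 0.26112 = 1.68665×10^5.

169000 cells per hour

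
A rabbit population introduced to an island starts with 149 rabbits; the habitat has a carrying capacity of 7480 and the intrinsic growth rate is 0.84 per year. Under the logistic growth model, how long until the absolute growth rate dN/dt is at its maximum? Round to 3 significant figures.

Logistic growth is fastest at N = K/2 = 3740.
A = (K − N₀)/N₀ = 49.201. Set K/(1 + A·e^(−rt)) = K/2 → A·e^(−rt) = 1.
e^(−0.84t) = 1/49.201 = 0.0203246, so t = ln(49.201)/0.84 = 3.8959/0.84 = 4.638.

4.64 years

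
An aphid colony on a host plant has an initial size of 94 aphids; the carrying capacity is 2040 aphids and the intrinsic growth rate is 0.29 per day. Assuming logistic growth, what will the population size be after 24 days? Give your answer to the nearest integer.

2001 aphids

A = (K − N₀)/N₀ = (2040 − 94)/94 = 20.702.
N(t) = K/(1 + A·e^(−rt)) = 2040/(1 + 20.702×e^(−0.29×24)).
e^(−6.96) = 0.0009491; denominator = 1 + 20.702×0.0009491 = 1.0196.
N = 2040/1.0196 = 2000.69.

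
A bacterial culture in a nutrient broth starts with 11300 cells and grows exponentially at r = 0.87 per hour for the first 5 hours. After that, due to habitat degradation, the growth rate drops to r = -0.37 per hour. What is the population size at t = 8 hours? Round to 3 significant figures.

289000 cells

Phase 1: N(5) = 11300·e^(0.87×5) = 11300·e^4.35 = 875507.
Phase 2 runs for 8 − 5 = 3 hours at r = -0.37.
N(8) = 875507·e^(-0.37×3) = 875507·e^-1.11 = 288531.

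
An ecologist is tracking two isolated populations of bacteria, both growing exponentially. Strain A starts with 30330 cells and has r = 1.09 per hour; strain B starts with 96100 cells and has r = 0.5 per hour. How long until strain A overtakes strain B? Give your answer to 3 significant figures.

Set 30330·e^(1.09t) = 96100·e^(0.5t).
e^((1.09 − 0.5)t) = 96100/30330 → e^(0.59·t) = 3.1685.
0.59·t = ln(3.1685) = 1.1533, so t = 1.1533/0.59 = 1.9547.

1.95 hours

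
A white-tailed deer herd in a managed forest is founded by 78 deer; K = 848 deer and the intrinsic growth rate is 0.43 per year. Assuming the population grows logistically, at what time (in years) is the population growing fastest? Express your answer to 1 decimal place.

Logistic growth is fastest at N = K/2 = 424.
A = (K − N₀)/N₀ = 9.8718. Set K/(1 + A·e^(−rt)) = K/2 → A·e^(−rt) = 1.
e^(−0.43t) = 1/9.8718 = 0.101299, so t = ln(9.8718)/0.43 = 2.2897/0.43 = 5.3248.

5.3 years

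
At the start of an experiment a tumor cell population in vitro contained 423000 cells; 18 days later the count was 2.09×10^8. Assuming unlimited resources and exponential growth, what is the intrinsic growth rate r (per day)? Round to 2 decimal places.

0.34 per day

From N(t) = N₀·e^(rt): e^(r·18) = 2.09×10^8/423000 = 494.09.
r·18 = ln(494.09) = 6.2027, so r = 6.2027/18 = 0.3446.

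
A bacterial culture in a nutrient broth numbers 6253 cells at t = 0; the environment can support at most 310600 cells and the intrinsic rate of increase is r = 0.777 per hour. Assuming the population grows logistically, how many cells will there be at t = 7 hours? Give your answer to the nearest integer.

256393 cells

A = (K − N₀)/N₀ = (310600 − 6253)/6253 = 48.672.
N(t) = K/(1 + A·e^(−rt)) = 310600/(1 + 48.672×e^(−0.777×7)).
e^(−5.439) = 0.0043438; denominator = 1 + 48.672×0.0043438 = 1.2114.
N = 310600/1.2114 = 256393.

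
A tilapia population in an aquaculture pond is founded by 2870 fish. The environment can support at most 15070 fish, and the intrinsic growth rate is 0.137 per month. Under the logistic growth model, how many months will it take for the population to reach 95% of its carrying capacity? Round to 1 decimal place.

A = (K − N₀)/N₀ = (15070 − 2870)/2870 = 4.2509.
Solve 15070/(1 + 4.2509·e^(−0.137t)) = 14316.5: 1 + 4.2509·e^(−0.137t) = 1.0526, so e^(−0.137t) = 0.0123814.
−0.137·t = ln(0.0123814) = -4.3916, so t = 4.3916/0.137 = 32.055.

32.1 months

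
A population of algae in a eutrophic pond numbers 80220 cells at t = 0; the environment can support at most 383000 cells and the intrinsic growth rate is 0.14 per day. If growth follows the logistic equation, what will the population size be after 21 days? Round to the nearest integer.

319290 cells

A = (K − N₀)/N₀ = (383000 − 80220)/80220 = 3.7744.
N(t) = K/(1 + A·e^(−rt)) = 383000/(1 + 3.7744×e^(−0.14×21)).
e^(−2.94) = 0.052866; denominator = 1 + 3.7744×0.052866 = 1.1995.
N = 383000/1.1995 = 319290.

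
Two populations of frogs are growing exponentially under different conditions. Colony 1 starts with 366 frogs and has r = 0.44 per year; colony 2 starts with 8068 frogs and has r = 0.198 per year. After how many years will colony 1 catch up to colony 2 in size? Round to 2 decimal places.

12.78 years

Set 366·e^(0.44t) = 8068·e^(0.198t).
e^((0.44 − 0.198)t) = 8068/366 → e^(0.242·t) = 22.044.
0.242·t = ln(22.044) = 3.093, so t = 3.093/0.242 = 12.781.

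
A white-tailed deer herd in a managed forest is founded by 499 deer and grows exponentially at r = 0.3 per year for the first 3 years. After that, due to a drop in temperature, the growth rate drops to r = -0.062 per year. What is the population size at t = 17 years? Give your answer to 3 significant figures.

Phase 1: N(3) = 499·e^(0.3×3) = 499·e^0.9 = 1227.34.
Phase 2 runs for 17 − 3 = 14 years at r = -0.062.
N(17) = 1227.34·e^(-0.062×14) = 1227.34·e^-0.868 = 515.226.

515 deer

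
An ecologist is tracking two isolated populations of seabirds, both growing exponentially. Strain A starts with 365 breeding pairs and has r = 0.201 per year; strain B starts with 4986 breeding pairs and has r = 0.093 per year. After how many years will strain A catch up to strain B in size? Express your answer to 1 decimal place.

24.2 years

Set 365·e^(0.201t) = 4986·e^(0.093t).
e^((0.201 − 0.093)t) = 4986/365 → e^(0.108·t) = 13.66.
0.108·t = ln(13.66) = 2.6145, so t = 2.6145/0.108 = 24.208.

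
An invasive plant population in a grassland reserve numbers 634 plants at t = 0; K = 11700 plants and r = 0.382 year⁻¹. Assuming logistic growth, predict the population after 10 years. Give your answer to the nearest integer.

A = (K − N₀)/N₀ = (11700 − 634)/634 = 17.454.
N(t) = K/(1 + A·e^(−rt)) = 11700/(1 + 17.454×e^(−0.382×10)).
e^(−3.82) = 0.021928; denominator = 1 + 17.454×0.021928 = 1.3827.
N = 11700/1.3827 = 8461.5.

8462 plants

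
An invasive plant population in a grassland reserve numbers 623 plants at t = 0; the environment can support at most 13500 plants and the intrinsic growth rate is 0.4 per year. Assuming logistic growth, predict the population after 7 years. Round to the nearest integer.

A = (K − N₀)/N₀ = (13500 − 623)/623 = 20.669.
N(t) = K/(1 + A·e^(−rt)) = 13500/(1 + 20.669×e^(−0.4×7)).
e^(−2.8) = 0.06081; denominator = 1 + 20.669×0.06081 = 2.2569.
N = 13500/2.2569 = 5981.65.

5982 plants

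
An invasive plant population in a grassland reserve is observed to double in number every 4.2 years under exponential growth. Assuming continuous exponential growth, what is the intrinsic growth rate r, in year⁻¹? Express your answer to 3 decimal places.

r = ln(2)/t_d = 0.6931/4.2 = 0.16504.

0.165 per year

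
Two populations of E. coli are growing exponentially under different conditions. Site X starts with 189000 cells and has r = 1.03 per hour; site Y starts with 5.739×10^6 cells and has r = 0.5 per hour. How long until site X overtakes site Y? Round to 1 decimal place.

Set 189000·e^(1.03t) = 5.739×10^6·e^(0.5t).
e^((1.03 − 0.5)t) = 5.739×10^6/189000 → e^(0.53·t) = 30.365.
0.53·t = ln(30.365) = 3.4133, so t = 3.4133/0.53 = 6.4402.

6.4 hours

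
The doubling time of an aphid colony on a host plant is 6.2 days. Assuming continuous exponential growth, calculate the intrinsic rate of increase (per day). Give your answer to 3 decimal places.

0.112 per day

r = ln(2)/t_d = 0.6931/6.2 = 0.1118.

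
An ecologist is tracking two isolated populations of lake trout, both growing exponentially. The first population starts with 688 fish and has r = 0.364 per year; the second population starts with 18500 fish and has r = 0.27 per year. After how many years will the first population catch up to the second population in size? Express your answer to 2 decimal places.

Set 688·e^(0.364t) = 18500·e^(0.27t).
e^((0.364 − 0.27)t) = 18500/688 → e^(0.094·t) = 26.89.
0.094·t = ln(26.89) = 3.2917, so t = 3.2917/0.094 = 35.018.

35.02 years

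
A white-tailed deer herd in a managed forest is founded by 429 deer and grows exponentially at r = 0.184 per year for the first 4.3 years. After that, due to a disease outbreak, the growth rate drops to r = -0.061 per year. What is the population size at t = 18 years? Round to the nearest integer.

410 deer

Phase 1: N(4.3) = 429·e^(0.184×4.3) = 429·e^0.7912 = 946.392.
Phase 2 runs for 18 − 4.3 = 13.7 years at r = -0.061.
N(18) = 946.392·e^(-0.061×13.7) = 946.392·e^-0.8357 = 410.328.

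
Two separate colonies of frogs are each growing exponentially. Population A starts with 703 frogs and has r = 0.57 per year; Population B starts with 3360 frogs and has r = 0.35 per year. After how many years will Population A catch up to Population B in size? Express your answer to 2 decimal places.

7.11 years

Set 703·e^(0.57t) = 3360·e^(0.35t).
e^((0.57 − 0.35)t) = 3360/703 → e^(0.22·t) = 4.7795.
0.22·t = ln(4.7795) = 1.5643, so t = 1.5643/0.22 = 7.1106.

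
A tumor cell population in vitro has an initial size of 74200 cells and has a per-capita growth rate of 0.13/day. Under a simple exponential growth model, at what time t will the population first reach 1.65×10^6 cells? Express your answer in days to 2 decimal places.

Set N₀·e^(rt) = 1.65×10^6: e^(0.13·t) = 1.65×10^6/74200 = 22.237.
0.13·t = ln(22.237) = 3.1018, so t = 3.1018/0.13 = 23.86.

23.86 days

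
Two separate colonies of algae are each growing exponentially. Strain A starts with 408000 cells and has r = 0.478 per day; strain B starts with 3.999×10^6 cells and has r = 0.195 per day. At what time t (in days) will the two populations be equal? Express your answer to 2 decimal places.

8.07 days

Set 408000·e^(0.478t) = 3.999×10^6·e^(0.195t).
e^((0.478 − 0.195)t) = 3.999×10^6/408000 → e^(0.283·t) = 9.8015.
0.283·t = ln(9.8015) = 2.2825, so t = 2.2825/0.283 = 8.0655.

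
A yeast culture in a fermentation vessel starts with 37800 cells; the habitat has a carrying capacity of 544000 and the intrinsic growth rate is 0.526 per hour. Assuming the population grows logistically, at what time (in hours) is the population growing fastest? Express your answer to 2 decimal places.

4.93 hours

Logistic growth is fastest at N = K/2 = 272000.
A = (K − N₀)/N₀ = 13.392. Set K/(1 + A·e^(−rt)) = K/2 → A·e^(−rt) = 1.
e^(−0.526t) = 1/13.392 = 0.074674, so t = ln(13.392)/0.526 = 2.5946/0.526 = 4.9327.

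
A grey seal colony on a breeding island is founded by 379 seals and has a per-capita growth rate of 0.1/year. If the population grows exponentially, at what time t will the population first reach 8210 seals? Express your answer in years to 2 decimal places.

30.76 years

Set N₀·e^(rt) = 8210: e^(0.1·t) = 8210/379 = 21.662.
0.1·t = ln(21.662) = 3.0756, so t = 3.0756/0.1 = 30.756.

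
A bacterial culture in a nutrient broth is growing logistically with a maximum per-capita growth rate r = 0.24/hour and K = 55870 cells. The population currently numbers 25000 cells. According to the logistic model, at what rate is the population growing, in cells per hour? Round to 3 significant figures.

3320 cells per hour

dN/dt = rN(1 − N/K) = 0.24 × 25000 × (1 − 25000/55870).
1 − 25000/55870 = 0.55253; dN/dt = 0.24 × 25000 × 0.55253 = 3315.2.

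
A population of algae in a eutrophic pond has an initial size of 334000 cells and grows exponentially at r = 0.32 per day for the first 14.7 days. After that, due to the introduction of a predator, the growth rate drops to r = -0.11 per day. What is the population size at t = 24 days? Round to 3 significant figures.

13300000 cells

Phase 1: N(14.7) = 334000·e^(0.32×14.7) = 334000·e^4.704 = 3.686954×10^7.
Phase 2 runs for 24 − 14.7 = 9.3 days at r = -0.11.
N(24) = 3.686954×10^7·e^(-0.11×9.3) = 3.686954×10^7·e^-1.023 = 1.325514×10^7.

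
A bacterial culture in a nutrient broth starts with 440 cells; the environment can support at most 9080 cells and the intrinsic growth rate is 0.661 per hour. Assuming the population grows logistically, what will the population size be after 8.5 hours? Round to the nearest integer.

A = (K − N₀)/N₀ = (9080 − 440)/440 = 19.636.
N(t) = K/(1 + A·e^(−rt)) = 9080/(1 + 19.636×e^(−0.661×8.5)).
e^(−5.619) = 0.0036301; denominator = 1 + 19.636×0.0036301 = 1.0713.
N = 9080/1.0713 = 8475.83.

8476 cells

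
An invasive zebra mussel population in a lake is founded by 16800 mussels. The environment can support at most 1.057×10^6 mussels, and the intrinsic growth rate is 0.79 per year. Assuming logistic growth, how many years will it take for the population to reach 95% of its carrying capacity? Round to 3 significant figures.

A = (K − N₀)/N₀ = (1.057×10^6 − 16800)/16800 = 61.917.
Solve 1.057×10^6/(1 + 61.917·e^(−0.79t)) = 1.00415×10^6: 1 + 61.917·e^(−0.79t) = 1.0526, so e^(−0.79t) = 0.000850039.
−0.79·t = ln(0.000850039) = -7.0702, so t = 7.0702/0.79 = 8.9497.

8.95 years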